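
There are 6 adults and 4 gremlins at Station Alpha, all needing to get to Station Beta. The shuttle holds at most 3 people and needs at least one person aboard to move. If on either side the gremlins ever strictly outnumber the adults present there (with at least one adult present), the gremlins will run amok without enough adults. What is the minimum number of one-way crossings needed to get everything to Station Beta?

Counting alone: each trip to Station Beta takes at most 3 across and each return brings at least 1 back, so after t trips out (and t−1 returns) at most 3t − (t−1) of the 10 are across; that first reaches 10 at t = 5, so at least 9 crossings are needed.
The plan below uses exactly 9 crossings, so it is optimal:
1. 2 gremlins → Station Beta.  (Station Alpha: 6A 2G; Station Beta: 0A 2G)
2. 1 gremlin ← Station Alpha.  (Station Alpha: 6A 3G; Station Beta: 0A 1G)
3. 3 gremlins → Station Beta.  (Station Alpha: 6A 0G; Station Beta: 0A 4G)
4. 1 gremlin ← Station Alpha.  (Station Alpha: 6A 1G; Station Beta: 0A 3G)
5. 3 adults → Station Beta.  (Station Alpha: 3A 1G; Station Beta: 3A 3G)
6. 1 gremlin ← Station Alpha.  (Station Alpha: 3A 2G; Station Beta: 3A 2G)
7. 1 adult and 2 gremlins → Station Beta.  (Station Alpha: 2A 0G; Station Beta: 4A 4G)
8. 1 gremlin ← Station Alpha.  (Station Alpha: 2A 1G; Station Beta: 4A 3G)
9. 2 adults and 1 gremlin → Station Beta.  (Station Alpha: 0A 0G; Station Beta: 6A 4G)

9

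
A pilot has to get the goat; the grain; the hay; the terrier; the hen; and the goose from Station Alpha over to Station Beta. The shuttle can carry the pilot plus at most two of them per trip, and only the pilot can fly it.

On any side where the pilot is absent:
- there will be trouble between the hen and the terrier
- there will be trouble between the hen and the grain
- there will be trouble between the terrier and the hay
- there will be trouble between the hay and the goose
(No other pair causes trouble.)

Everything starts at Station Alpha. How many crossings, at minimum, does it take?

7

Counting alone: the pilot can take at most 2 across per trip to Station Beta, so moving all 6 needs at least 3 loaded trips out, with a return between consecutive ones — at least 5 crossings.
The safety rule pushes this higher. Following every safe sequence of crossings, the most of the 6 that can be at Station Beta as the shuttle arrives there on crossing 5 is 5 — never all 6.
So no plan with fewer than 7 crossings exists, and this one achieves 7:
1. Pilot goes to Station Beta with the hay and the hen.  [Station Alpha: the goat, the goose, the grain, the terrier | Station Beta: the hay, the hen]
2. Pilot goes back to Station Alpha alone.  [Station Alpha: the goat, the goose, the grain, the terrier | Station Beta: the hay, the hen]
3. Pilot goes to Station Beta with the goat and the grain.  [Station Alpha: the goose, the terrier | Station Beta: the goat, the grain, the hay, the hen]
4. Pilot goes back to Station Alpha with the hen.  [Station Alpha: the goose, the hen, the terrier | Station Beta: the goat, the grain, the hay]
5. Pilot goes to Station Beta with the goose and the terrier.  [Station Alpha: the hen | Station Beta: the goat, the goose, the grain, the hay, the terrier]
6. Pilot goes back to Station Alpha with the hay.  [Station Alpha: the hay, the hen | Station Beta: the goat, the goose, the grain, the terrier]
7. Pilot goes to Station Beta with the hay and the hen.  [Station Alpha: — | Station Beta: the goat, the goose, the grain, the hay, the hen, the terrier]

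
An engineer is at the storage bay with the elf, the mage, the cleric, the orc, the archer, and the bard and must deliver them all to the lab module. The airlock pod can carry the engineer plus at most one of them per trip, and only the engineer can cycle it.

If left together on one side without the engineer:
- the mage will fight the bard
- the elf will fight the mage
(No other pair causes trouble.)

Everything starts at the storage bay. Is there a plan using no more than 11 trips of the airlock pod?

Counting alone: the engineer can take at most 1 across per trip to the lab module, so moving all 6 needs at least 6 loaded trips out, with a return between consecutive ones — at least 11 crossings.
The safety rule pushes this higher. Following every safe sequence of crossings, the most of the 6 that can be at the lab module as the airlock pod arrives there on crossing 11 is 5 — never all 6.
So the move cannot be finished within 11 crossings. (The shortest complete plan takes 13:)
1. Engineer goes to the lab module with the mage.  [the storage bay: the archer, the bard, the cleric, the elf, the orc | the lab module: the mage]
2. Engineer goes back to the storage bay alone.  [the storage bay: the archer, the bard, the cleric, the elf, the orc | the lab module: the mage]
3. Engineer goes to the lab module with the elf.  [the storage bay: the archer, the bard, the cleric, the orc | the lab module: the elf, the mage]
4. Engineer goes back to the storage bay with the mage.  [the storage bay: the archer, the bard, the cleric, the mage, the orc | the lab module: the elf]
5. Engineer goes to the lab module with the bard.  [the storage bay: the archer, the cleric, the mage, the orc | the lab module: the bard, the elf]
6. Engineer goes back to the storage bay alone.  [the storage bay: the archer, the cleric, the mage, the orc | the lab module: the bard, the elf]
7. Engineer goes to the lab module with the cleric.  [the storage bay: the archer, the mage, the orc | the lab module: the bard, the cleric, the elf]
8. Engineer goes back to the storage bay alone.  [the storage bay: the archer, the mage, the orc | the lab module: the bard, the cleric, the elf]
9. Engineer goes to the lab module with the orc.  [the storage bay: the archer, the mage | the lab module: the bard, the cleric, the elf, the orc]
10. Engineer goes back to the storage bay alone.  [the storage bay: the archer, the mage | the lab module: the bard, the cleric, the elf, the orc]
11. Engineer goes to the lab module with the archer.  [the storage bay: the mage | the lab module: the archer, the bard, the cleric, the elf, the orc]
12. Engineer goes back to the storage bay alone.  [the storage bay: the mage | the lab module: the archer, the bard, the cleric, the elf, the orc]
13. Engineer goes to the lab module with the mage.  [the storage bay: — | the lab module: the archer, the bard, the cleric, the elf, the mage, the orc]

No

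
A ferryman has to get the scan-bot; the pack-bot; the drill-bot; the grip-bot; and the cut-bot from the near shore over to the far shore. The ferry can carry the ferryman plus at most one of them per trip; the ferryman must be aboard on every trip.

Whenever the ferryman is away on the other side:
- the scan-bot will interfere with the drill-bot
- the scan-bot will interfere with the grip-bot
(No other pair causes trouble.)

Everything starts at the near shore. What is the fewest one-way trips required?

Counting alone: the ferryman can take at most 1 across per trip to the far shore, so moving all 5 needs at least 5 loaded trips out, with a return between consecutive ones — at least 9 crossings.
The safety rule pushes this higher. Following every safe sequence of crossings, the most of the 5 that can be at the far shore as the ferry arrives there on crossing 9 is 4 — never all 5.
So no plan with fewer than 11 crossings exists, and this one achieves 11:
1. Ferryman goes to the far shore with the scan-bot.  [the near shore: the cut-bot, the drill-bot, the grip-bot, the pack-bot | the far shore: the scan-bot]
2. Ferryman goes back to the near shore alone.  [the near shore: the cut-bot, the drill-bot, the grip-bot, the pack-bot | the far shore: the scan-bot]
3. Ferryman goes to the far shore with the pack-bot.  [the near shore: the cut-bot, the drill-bot, the grip-bot | the far shore: the pack-bot, the scan-bot]
4. Ferryman goes back to the near shore alone.  [the near shore: the cut-bot, the drill-bot, the grip-bot | the far shore: the pack-bot, the scan-bot]
5. Ferryman goes to the far shore with the drill-bot.  [the near shore: the cut-bot, the grip-bot | the far shore: the drill-bot, the pack-bot, the scan-bot]
6. Ferryman goes back to the near shore with the scan-bot.  [the near shore: the cut-bot, the grip-bot, the scan-bot | the far shore: the drill-bot, the pack-bot]
7. Ferryman goes to the far shore with the grip-bot.  [the near shore: the cut-bot, the scan-bot | the far shore: the drill-bot, the grip-bot, the pack-bot]
8. Ferryman goes back to the near shore alone.  [the near shore: the cut-bot, the scan-bot | the far shore: the drill-bot, the grip-bot, the pack-bot]
9. Ferryman goes to the far shore with the cut-bot.  [the near shore: the scan-bot | the far shore: the cut-bot, the drill-bot, the grip-bot, the pack-bot]
10. Ferryman goes back to the near shore alone.  [the near shore: the scan-bot | the far shore: the cut-bot, the drill-bot, the grip-bot, the pack-bot]
11. Ferryman goes to the far shore with the scan-bot.  [the near shore: — | the far shore: the cut-bot, the drill-bot, the grip-bot, the pack-bot, the scan-bot]

11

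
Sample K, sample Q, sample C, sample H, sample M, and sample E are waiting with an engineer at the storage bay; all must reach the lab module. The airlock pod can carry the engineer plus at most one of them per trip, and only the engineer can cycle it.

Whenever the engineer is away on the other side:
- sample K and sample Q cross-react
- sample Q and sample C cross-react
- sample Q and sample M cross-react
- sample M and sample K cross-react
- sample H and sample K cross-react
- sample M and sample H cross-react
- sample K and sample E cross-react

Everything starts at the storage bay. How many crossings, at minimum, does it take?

Whatever the first load, the items left behind include a forbidden pair without the engineer. No opening move is safe, so no plan exists.

impossible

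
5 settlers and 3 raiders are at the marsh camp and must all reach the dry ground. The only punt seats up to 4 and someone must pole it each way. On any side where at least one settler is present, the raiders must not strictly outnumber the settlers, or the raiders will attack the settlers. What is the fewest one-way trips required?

Counting alone: each trip to the dry ground takes at most 4 across and each return brings at least 1 back, so after t trips out (and t−1 returns) at most 4t − (t−1) of the 8 are across; that first reaches 8 at t = 3, so at least 5 crossings are needed.
The plan below uses exactly 5 crossings, so it is optimal:
1. 2 raiders → the dry ground.  (the marsh camp: 5S 1R; the dry ground: 0S 2R)
2. 1 raider ← the marsh camp.  (the marsh camp: 5S 2R; the dry ground: 0S 1R)
3. 3 settlers and 1 raider → the dry ground.  (the marsh camp: 2S 1R; the dry ground: 3S 2R)
4. 1 raider ← the marsh camp.  (the marsh camp: 2S 2R; the dry ground: 3S 1R)
5. 2 settlers and 2 raiders → the dry ground.  (the marsh camp: 0S 0R; the dry ground: 5S 3R)

5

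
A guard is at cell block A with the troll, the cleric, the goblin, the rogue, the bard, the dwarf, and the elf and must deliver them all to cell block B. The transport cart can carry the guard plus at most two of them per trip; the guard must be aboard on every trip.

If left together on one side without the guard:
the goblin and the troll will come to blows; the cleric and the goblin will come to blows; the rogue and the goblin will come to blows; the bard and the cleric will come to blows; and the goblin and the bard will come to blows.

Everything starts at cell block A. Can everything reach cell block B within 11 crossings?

Yes

Yes — this plan uses 11 crossings (≤ 11):
1. Guard goes to cell block B with the cleric and the goblin.  [cell block A: the bard, the dwarf, the elf, the rogue, the troll | cell block B: the cleric, the goblin]
2. Guard goes back to cell block A with the cleric.  [cell block A: the bard, the cleric, the dwarf, the elf, the rogue, the troll | cell block B: the goblin]
3. Guard goes to cell block B with the cleric and the troll.  [cell block A: the bard, the dwarf, the elf, the rogue | cell block B: the cleric, the goblin, the troll]
4. Guard goes back to cell block A with the goblin.  [cell block A: the bard, the dwarf, the elf, the goblin, the rogue | cell block B: the cleric, the troll]
5. Guard goes to cell block B with the goblin and the rogue.  [cell block A: the bard, the dwarf, the elf | cell block B: the cleric, the goblin, the rogue, the troll]
6. Guard goes back to cell block A with the goblin.  [cell block A: the bard, the dwarf, the elf, the goblin | cell block B: the cleric, the rogue, the troll]
7. Guard goes to cell block B with the dwarf and the goblin.  [cell block A: the bard, the elf | cell block B: the cleric, the dwarf, the goblin, the rogue, the troll]
8. Guard goes back to cell block A with the goblin.  [cell block A: the bard, the elf, the goblin | cell block B: the cleric, the dwarf, the rogue, the troll]
9. Guard goes to cell block B with the elf and the goblin.  [cell block A: the bard | cell block B: the cleric, the dwarf, the elf, the goblin, the rogue, the troll]
10. Guard goes back to cell block A with the goblin.  [cell block A: the bard, the goblin | cell block B: the cleric, the dwarf, the elf, the rogue, the troll]
11. Guard goes to cell block B with the bard and the goblin.  [cell block A: — | cell block B: the bard, the cleric, the dwarf, the elf, the goblin, the rogue, the troll]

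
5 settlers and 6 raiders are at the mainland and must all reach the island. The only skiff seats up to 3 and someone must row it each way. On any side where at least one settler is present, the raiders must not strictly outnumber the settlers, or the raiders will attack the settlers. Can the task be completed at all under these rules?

The raiders already outnumber the settlers at the mainland before anyone moves, so the starting position itself is disallowed.

No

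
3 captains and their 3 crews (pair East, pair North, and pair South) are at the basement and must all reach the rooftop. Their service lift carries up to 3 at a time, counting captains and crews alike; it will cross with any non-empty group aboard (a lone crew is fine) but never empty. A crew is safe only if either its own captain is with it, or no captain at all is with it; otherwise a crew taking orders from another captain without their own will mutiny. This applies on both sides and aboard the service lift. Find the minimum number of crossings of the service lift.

5

Counting alone: each trip to the rooftop takes at most 3 across and each return brings at least 1 back, so after t trips out (and t−1 returns) at most 3t − (t−1) of the 6 are across; that first reaches 6 at t = 3, so at least 5 crossings are needed.
The plan below uses exactly 5 crossings, so it is optimal:
1. captain East and crew East cross → the rooftop.
2. captain East crosses ← the basement.
3. captain East, captain North, and captain South cross → the rooftop.
4. crew East crosses ← the basement.
5. crew East, crew North, and crew South cross → the rooftop.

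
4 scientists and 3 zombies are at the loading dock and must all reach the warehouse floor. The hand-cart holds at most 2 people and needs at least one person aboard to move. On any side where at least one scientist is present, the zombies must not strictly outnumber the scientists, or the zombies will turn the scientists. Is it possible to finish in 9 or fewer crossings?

No

Counting alone: each trip to the warehouse floor takes at most 2 across and each return brings at least 1 back, so after t trips out (and t−1 returns) at most 2t − (t−1) of the 7 are across; that first reaches 7 at t = 6, so at least 11 crossings are needed.
Since 9 < 11, 9 crossings cannot be enough. (The shortest complete plan in fact takes 11:)
1. 2 zombies → the warehouse floor.  (the loading dock: 4S 1Z; the warehouse floor: 0S 2Z)
2. 1 zombie ← the loading dock.  (the loading dock: 4S 2Z; the warehouse floor: 0S 1Z)
3. 2 zombies → the warehouse floor.  (the loading dock: 4S 0Z; the warehouse floor: 0S 3Z)
4. 1 zombie ← the loading dock.  (the loading dock: 4S 1Z; the warehouse floor: 0S 2Z)
5. 2 scientists → the warehouse floor.  (the loading dock: 2S 1Z; the warehouse floor: 2S 2Z)
6. 1 zombie ← the loading dock.  (the loading dock: 2S 2Z; the warehouse floor: 2S 1Z)
7. 1 scientist and 1 zombie → the warehouse floor.  (the loading dock: 1S 1Z; the warehouse floor: 3S 2Z)
8. 1 scientist ← the loading dock.  (the loading dock: 2S 1Z; the warehouse floor: 2S 2Z)
9. 1 scientist and 1 zombie → the warehouse floor.  (the loading dock: 1S 0Z; the warehouse floor: 3S 3Z)
10. 1 zombie ← the loading dock.  (the loading dock: 1S 1Z; the warehouse floor: 3S 2Z)
11. 1 scientist and 1 zombie → the warehouse floor.  (the loading dock: 0S 0Z; the warehouse floor: 4S 3Z)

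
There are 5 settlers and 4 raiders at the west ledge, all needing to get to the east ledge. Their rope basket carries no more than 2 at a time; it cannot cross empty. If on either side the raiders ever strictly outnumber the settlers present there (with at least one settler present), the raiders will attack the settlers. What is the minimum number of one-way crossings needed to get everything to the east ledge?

Counting alone: each trip to the east ledge takes at most 2 across and each return brings at least 1 back, so after t trips out (and t−1 returns) at most 2t − (t−1) of the 9 are across; that first reaches 9 at t = 8, so at least 15 crossings are needed.
The plan below uses exactly 15 crossings, so it is optimal:
1. 2 raiders → the east ledge.  (the west ledge: 5S 2R; the east ledge: 0S 2R)
2. 1 raider ← the west ledge.  (the west ledge: 5S 3R; the east ledge: 0S 1R)
3. 2 raiders → the east ledge.  (the west ledge: 5S 1R; the east ledge: 0S 3R)
4. 1 raider ← the west ledge.  (the west ledge: 5S 2R; the east ledge: 0S 2R)
5. 2 settlers → the east ledge.  (the west ledge: 3S 2R; the east ledge: 2S 2R)
6. 1 raider ← the west ledge.  (the west ledge: 3S 3R; the east ledge: 2S 1R)
7. 1 settler and 1 raider → the east ledge.  (the west ledge: 2S 2R; the east ledge: 3S 2R)
8. 1 settler ← the west ledge.  (the west ledge: 3S 2R; the east ledge: 2S 2R)
9. 1 settler and 1 raider → the east ledge.  (the west ledge: 2S 1R; the east ledge: 3S 3R)
10. 1 raider ← the west ledge.  (the west ledge: 2S 2R; the east ledge: 3S 2R)
11. 1 settler and 1 raider → the east ledge.  (the west ledge: 1S 1R; the east ledge: 4S 3R)
12. 1 settler ← the west ledge.  (the west ledge: 2S 1R; the east ledge: 3S 3R)
13. 1 settler and 1 raider → the east ledge.  (the west ledge: 1S 0R; the east ledge: 4S 4R)
14. 1 raider ← the west ledge.  (the west ledge: 1S 1R; the east ledge: 4S 3R)
15. 1 settler and 1 raider → the east ledge.  (the west ledge: 0S 0R; the east ledge: 5S 4R)

15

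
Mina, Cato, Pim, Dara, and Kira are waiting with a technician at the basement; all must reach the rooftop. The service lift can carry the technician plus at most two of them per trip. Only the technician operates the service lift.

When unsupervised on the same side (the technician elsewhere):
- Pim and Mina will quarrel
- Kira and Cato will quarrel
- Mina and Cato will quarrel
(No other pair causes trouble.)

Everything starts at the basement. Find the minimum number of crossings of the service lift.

5

Counting alone: the technician can take at most 2 across per trip to the rooftop, so moving all 5 needs at least 3 loaded trips out, with a return between consecutive ones — at least 5 crossings.
The plan below uses exactly 5 crossings, so it is optimal:
1. Technician goes to the rooftop with Cato and Mina.  [the basement: Dara, Kira, Pim | the rooftop: Cato, Mina]
2. Technician goes back to the basement with Mina.  [the basement: Dara, Kira, Mina, Pim | the rooftop: Cato]
3. Technician goes to the rooftop with Dara and Pim.  [the basement: Kira, Mina | the rooftop: Cato, Dara, Pim]
4. Technician goes back to the basement alone.  [the basement: Kira, Mina | the rooftop: Cato, Dara, Pim]
5. Technician goes to the rooftop with Kira and Mina.  [the basement: — | the rooftop: Cato, Dara, Kira, Mina, Pim]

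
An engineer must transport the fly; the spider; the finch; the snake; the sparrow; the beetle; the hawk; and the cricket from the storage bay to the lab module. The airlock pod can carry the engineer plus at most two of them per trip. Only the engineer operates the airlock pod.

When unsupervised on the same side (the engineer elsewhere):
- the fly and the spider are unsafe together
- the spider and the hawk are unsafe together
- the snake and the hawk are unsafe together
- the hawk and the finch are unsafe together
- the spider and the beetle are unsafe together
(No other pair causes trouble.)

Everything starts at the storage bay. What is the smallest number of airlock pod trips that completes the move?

9

Counting alone: the engineer can take at most 2 across per trip to the lab module, so moving all 8 needs at least 4 loaded trips out, with a return between consecutive ones — at least 7 crossings.
The safety rule pushes this higher. Following every safe sequence of crossings, the most of the 8 that can be at the lab module as the airlock pod arrives there on crossing 7 is 7 — never all 8.
So no plan with fewer than 9 crossings exists, and this one achieves 9:
1. Engineer goes to the lab module with the hawk and the spider.  [the storage bay: the beetle, the cricket, the finch, the fly, the snake, the sparrow | the lab module: the hawk, the spider]
2. Engineer goes back to the storage bay with the spider.  [the storage bay: the beetle, the cricket, the finch, the fly, the snake, the sparrow, the spider | the lab module: the hawk]
3. Engineer goes to the lab module with the beetle and the fly.  [the storage bay: the cricket, the finch, the snake, the sparrow, the spider | the lab module: the beetle, the fly, the hawk]
4. Engineer goes back to the storage bay alone.  [the storage bay: the cricket, the finch, the snake, the sparrow, the spider | the lab module: the beetle, the fly, the hawk]
5. Engineer goes to the lab module with the cricket and the sparrow.  [the storage bay: the finch, the snake, the spider | the lab module: the beetle, the cricket, the fly, the hawk, the sparrow]
6. Engineer goes back to the storage bay alone.  [the storage bay: the finch, the snake, the spider | the lab module: the beetle, the cricket, the fly, the hawk, the sparrow]
7. Engineer goes to the lab module with the finch and the snake.  [the storage bay: the spider | the lab module: the beetle, the cricket, the finch, the fly, the hawk, the snake, the sparrow]
8. Engineer goes back to the storage bay with the hawk.  [the storage bay: the hawk, the spider | the lab module: the beetle, the cricket, the finch, the fly, the snake, the sparrow]
9. Engineer goes to the lab module with the hawk and the spider.  [the storage bay: — | the lab module: the beetle, the cricket, the finch, the fly, the hawk, the snake, the sparrow, the spider]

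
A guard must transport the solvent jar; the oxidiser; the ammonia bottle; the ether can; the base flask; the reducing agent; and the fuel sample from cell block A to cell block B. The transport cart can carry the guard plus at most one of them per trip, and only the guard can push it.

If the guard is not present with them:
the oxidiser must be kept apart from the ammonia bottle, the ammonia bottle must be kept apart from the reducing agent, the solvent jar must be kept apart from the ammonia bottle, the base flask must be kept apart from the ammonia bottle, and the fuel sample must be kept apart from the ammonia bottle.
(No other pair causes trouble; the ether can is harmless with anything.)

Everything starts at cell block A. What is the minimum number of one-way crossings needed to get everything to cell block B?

impossible

Following every safe sequence of crossings from the start, the most of the 7 that can be at cell block B as the transport cart arrives there on crossings 1, 3, 5 is 1, 2, 3 respectively; the best ever achieved is 3 of 7.
From crossing 7 on, no configuration arises that was not already reachable earlier: only 26 distinct safe configurations (who is on which side, and where the transport cart is) can ever be reached, none of them has everyone across, and every continuation just revisits them. So no valid plan exists.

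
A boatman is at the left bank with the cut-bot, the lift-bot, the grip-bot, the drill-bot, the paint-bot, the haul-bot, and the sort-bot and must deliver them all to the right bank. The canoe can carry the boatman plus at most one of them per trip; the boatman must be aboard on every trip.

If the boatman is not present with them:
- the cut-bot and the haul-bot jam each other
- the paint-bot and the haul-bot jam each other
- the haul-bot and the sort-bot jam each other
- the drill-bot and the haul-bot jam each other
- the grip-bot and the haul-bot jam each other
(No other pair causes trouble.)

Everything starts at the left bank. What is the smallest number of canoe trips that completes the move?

impossible

Following every safe sequence of crossings from the start, the most of the 7 that can be at the right bank as the canoe arrives there on crossings 1, 3, 5 is 1, 2, 3 respectively; the best ever achieved is 3 of 7.
From crossing 7 on, no configuration arises that was not already reachable earlier: only 26 distinct safe configurations (who is on which side, and where the canoe is) can ever be reached, none of them has everyone across, and every continuation just revisits them. So no valid plan exists.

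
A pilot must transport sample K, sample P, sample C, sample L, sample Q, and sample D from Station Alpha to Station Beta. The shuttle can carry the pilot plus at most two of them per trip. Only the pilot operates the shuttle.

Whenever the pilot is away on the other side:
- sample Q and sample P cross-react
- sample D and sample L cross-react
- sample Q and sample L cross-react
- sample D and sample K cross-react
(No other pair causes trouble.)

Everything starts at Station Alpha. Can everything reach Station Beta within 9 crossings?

Yes — this plan uses 7 crossings (≤ 9):
1. Pilot goes to Station Beta with sample D and sample Q.
2. Pilot goes back to Station Alpha alone.
3. Pilot goes to Station Beta with sample K and sample P.
4. Pilot goes back to Station Alpha with sample D and sample Q.
5. Pilot goes to Station Beta with sample C and sample L.
6. Pilot goes back to Station Alpha alone.
7. Pilot goes to Station Beta with sample D and sample Q.

Yes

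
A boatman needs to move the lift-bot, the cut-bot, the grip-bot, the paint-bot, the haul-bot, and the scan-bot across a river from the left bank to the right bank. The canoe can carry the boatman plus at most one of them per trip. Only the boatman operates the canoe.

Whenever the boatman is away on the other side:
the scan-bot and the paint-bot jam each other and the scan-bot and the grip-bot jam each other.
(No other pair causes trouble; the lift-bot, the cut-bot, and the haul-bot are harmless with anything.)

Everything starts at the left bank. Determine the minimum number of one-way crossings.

Counting alone: the boatman can take at most 1 across per trip to the right bank, so moving all 6 needs at least 6 loaded trips out, with a return between consecutive ones — at least 11 crossings.
The safety rule pushes this higher. Following every safe sequence of crossings, the most of the 6 that can be at the right bank as the canoe arrives there on crossing 11 is 5 — never all 6.
So no plan with fewer than 13 crossings exists, and this one achieves 13:
1. Boatman goes to the right bank with the scan-bot.  [the left bank: the cut-bot, the grip-bot, the haul-bot, the lift-bot, the paint-bot | the right bank: the scan-bot]
2. Boatman goes back to the left bank alone.  [the left bank: the cut-bot, the grip-bot, the haul-bot, the lift-bot, the paint-bot | the right bank: the scan-bot]
3. Boatman goes to the right bank with the lift-bot.  [the left bank: the cut-bot, the grip-bot, the haul-bot, the paint-bot | the right bank: the lift-bot, the scan-bot]
4. Boatman goes back to the left bank alone.  [the left bank: the cut-bot, the grip-bot, the haul-bot, the paint-bot | the right bank: the lift-bot, the scan-bot]
5. Boatman goes to the right bank with the cut-bot.  [the left bank: the grip-bot, the haul-bot, the paint-bot | the right bank: the cut-bot, the lift-bot, the scan-bot]
6. Boatman goes back to the left bank alone.  [the left bank: the grip-bot, the haul-bot, the paint-bot | the right bank: the cut-bot, the lift-bot, the scan-bot]
7. Boatman goes to the right bank with the grip-bot.  [the left bank: the haul-bot, the paint-bot | the right bank: the cut-bot, the grip-bot, the lift-bot, the scan-bot]
8. Boatman goes back to the left bank with the scan-bot.  [the left bank: the haul-bot, the paint-bot, the scan-bot | the right bank: the cut-bot, the grip-bot, the lift-bot]
9. Boatman goes to the right bank with the paint-bot.  [the left bank: the haul-bot, the scan-bot | the right bank: the cut-bot, the grip-bot, the lift-bot, the paint-bot]
10. Boatman goes back to the left bank alone.  [the left bank: the haul-bot, the scan-bot | the right bank: the cut-bot, the grip-bot, the lift-bot, the paint-bot]
11. Boatman goes to the right bank with the haul-bot.  [the left bank: the scan-bot | the right bank: the cut-bot, the grip-bot, the haul-bot, the lift-bot, the paint-bot]
12. Boatman goes back to the left bank alone.  [the left bank: the scan-bot | the right bank: the cut-bot, the grip-bot, the haul-bot, the lift-bot, the paint-bot]
13. Boatman goes to the right bank with the scan-bot.  [the left bank: — | the right bank: the cut-bot, the grip-bot, the haul-bot, the lift-bot, the paint-bot, the scan-bot]

13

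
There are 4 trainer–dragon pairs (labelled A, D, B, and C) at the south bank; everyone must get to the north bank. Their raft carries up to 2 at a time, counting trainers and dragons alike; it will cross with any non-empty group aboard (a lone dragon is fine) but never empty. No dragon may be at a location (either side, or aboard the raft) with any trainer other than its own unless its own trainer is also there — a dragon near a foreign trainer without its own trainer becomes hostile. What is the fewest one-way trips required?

Following every safe sequence of crossings from the start, the most of the 8 that can be at the north bank as the raft arrives there on crossings 1, 3, 5 is 2, 3, 4 respectively; the best ever achieved is 4 of 8.
From crossing 7 on, no configuration arises that was not already reachable earlier: only 44 distinct safe configurations (who is on which side, and where the raft is) can ever be reached, none of them has everyone across, and every continuation just revisits them. So no valid plan exists.

impossible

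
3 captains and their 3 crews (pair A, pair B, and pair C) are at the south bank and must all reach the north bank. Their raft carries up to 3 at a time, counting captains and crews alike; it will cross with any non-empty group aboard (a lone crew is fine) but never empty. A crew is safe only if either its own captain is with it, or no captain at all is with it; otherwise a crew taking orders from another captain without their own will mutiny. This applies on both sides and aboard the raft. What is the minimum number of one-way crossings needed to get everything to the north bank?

5

Counting alone: each trip to the north bank takes at most 3 across and each return brings at least 1 back, so after t trips out (and t−1 returns) at most 3t − (t−1) of the 6 are across; that first reaches 6 at t = 3, so at least 5 crossings are needed.
The plan below uses exactly 5 crossings, so it is optimal:
1. captain A and crew A cross → the north bank.
2. captain A crosses ← the south bank.
3. captain A, captain B, and captain C cross → the north bank.
4. crew A crosses ← the south bank.
5. crew A, crew B, and crew C cross → the north bank.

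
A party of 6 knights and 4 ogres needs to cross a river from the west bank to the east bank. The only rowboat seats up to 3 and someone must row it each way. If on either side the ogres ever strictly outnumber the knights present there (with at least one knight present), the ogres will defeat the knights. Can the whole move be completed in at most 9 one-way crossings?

Yes — this plan uses 9 crossings (≤ 9):
1. 2 ogres → the east bank.  (the west bank: 6K 2O; the east bank: 0K 2O)
2. 1 ogre ← the west bank.  (the west bank: 6K 3O; the east bank: 0K 1O)
3. 3 ogres → the east bank.  (the west bank: 6K 0O; the east bank: 0K 4O)
4. 1 ogre ← the west bank.  (the west bank: 6K 1O; the east bank: 0K 3O)
5. 3 knights → the east bank.  (the west bank: 3K 1O; the east bank: 3K 3O)
6. 1 ogre ← the west bank.  (the west bank: 3K 2O; the east bank: 3K 2O)
7. 1 knight and 2 ogres → the east bank.  (the west bank: 2K 0O; the east bank: 4K 4O)
8. 1 ogre ← the west bank.  (the west bank: 2K 1O; the east bank: 4K 3O)
9. 2 knights and 1 ogre → the east bank.  (the west bank: 0K 0O; the east bank: 6K 4O)

Yes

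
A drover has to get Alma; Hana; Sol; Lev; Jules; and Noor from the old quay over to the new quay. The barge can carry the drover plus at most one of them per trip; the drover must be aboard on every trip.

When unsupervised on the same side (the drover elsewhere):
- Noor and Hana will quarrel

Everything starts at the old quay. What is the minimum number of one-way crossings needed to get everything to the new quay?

11

Counting alone: the drover can take at most 1 across per trip to the new quay, so moving all 6 needs at least 6 loaded trips out, with a return between consecutive ones — at least 11 crossings.
The plan below uses exactly 11 crossings, so it is optimal:
1. Drover goes to the new quay with Hana.
2. Drover goes back to the old quay alone.
3. Drover goes to the new quay with Alma.
4. Drover goes back to the old quay alone.
5. Drover goes to the new quay with Sol.
6. Drover goes back to the old quay alone.
7. Drover goes to the new quay with Lev.
8. Drover goes back to the old quay alone.
9. Drover goes to the new quay with Jules.
10. Drover goes back to the old quay alone.
11. Drover goes to the new quay with Noor.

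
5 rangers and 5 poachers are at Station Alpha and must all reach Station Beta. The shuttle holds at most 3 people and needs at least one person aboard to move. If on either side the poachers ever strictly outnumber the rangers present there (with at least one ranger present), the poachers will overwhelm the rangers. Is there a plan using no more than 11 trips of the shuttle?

Yes

Yes — this plan uses 11 crossings (≤ 11):
1. 2 poachers → Station Beta.  (Station Alpha: 5R 3P; Station Beta: 0R 2P)
2. 1 poacher ← Station Alpha.  (Station Alpha: 5R 4P; Station Beta: 0R 1P)
3. 3 poachers → Station Beta.  (Station Alpha: 5R 1P; Station Beta: 0R 4P)
4. 1 poacher ← Station Alpha.  (Station Alpha: 5R 2P; Station Beta: 0R 3P)
5. 3 rangers → Station Beta.  (Station Alpha: 2R 2P; Station Beta: 3R 3P)
6. 1 ranger and 1 poacher ← Station Alpha.  (Station Alpha: 3R 3P; Station Beta: 2R 2P)
7. 3 rangers → Station Beta.  (Station Alpha: 0R 3P; Station Beta: 5R 2P)
8. 1 poacher ← Station Alpha.  (Station Alpha: 0R 4P; Station Beta: 5R 1P)
9. 2 poachers → Station Beta.  (Station Alpha: 0R 2P; Station Beta: 5R 3P)
10. 1 poacher ← Station Alpha.  (Station Alpha: 0R 3P; Station Beta: 5R 2P)
11. 3 poachers → Station Beta.  (Station Alpha: 0R 0P; Station Beta: 5R 5P)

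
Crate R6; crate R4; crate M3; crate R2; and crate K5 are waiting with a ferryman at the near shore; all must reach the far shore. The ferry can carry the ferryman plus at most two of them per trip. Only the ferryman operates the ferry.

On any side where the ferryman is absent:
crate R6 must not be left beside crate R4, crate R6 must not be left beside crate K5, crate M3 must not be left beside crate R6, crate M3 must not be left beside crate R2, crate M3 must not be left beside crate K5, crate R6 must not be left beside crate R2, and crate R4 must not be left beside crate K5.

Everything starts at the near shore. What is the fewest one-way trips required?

impossible

Whatever the first load, the items left behind include a forbidden pair without the ferryman. No opening move is safe, so no plan exists.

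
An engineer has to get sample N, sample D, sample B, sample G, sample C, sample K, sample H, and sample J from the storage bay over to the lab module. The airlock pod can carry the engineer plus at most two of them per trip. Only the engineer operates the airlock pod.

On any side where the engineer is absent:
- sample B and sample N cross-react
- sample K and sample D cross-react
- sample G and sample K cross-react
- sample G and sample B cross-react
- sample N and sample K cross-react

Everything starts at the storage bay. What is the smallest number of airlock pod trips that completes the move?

9

Counting alone: the engineer can take at most 2 across per trip to the lab module, so moving all 8 needs at least 4 loaded trips out, with a return between consecutive ones — at least 7 crossings.
The safety rule pushes this higher. Following every safe sequence of crossings, the most of the 8 that can be at the lab module as the airlock pod arrives there on crossing 7 is 7 — never all 8.
So no plan with fewer than 9 crossings exists, and this one achieves 9:
1. Engineer goes to the lab module with sample B and sample K.
2. Engineer goes back to the storage bay alone.
3. Engineer goes to the lab module with sample D and sample N.
4. Engineer goes back to the storage bay with sample B and sample K.
5. Engineer goes to the lab module with sample C and sample G.
6. Engineer goes back to the storage bay alone.
7. Engineer goes to the lab module with sample H and sample J.
8. Engineer goes back to the storage bay alone.
9. Engineer goes to the lab module with sample B and sample K.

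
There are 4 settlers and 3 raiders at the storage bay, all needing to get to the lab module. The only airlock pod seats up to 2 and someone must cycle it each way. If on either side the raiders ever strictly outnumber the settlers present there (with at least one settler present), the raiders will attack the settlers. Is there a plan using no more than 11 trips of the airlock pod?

Yes — this plan uses 11 crossings (≤ 11):
1. 2 raiders → the lab module.  (the storage bay: 4S 1R; the lab module: 0S 2R)
2. 1 raider ← the storage bay.  (the storage bay: 4S 2R; the lab module: 0S 1R)
3. 2 raiders → the lab module.  (the storage bay: 4S 0R; the lab module: 0S 3R)
4. 1 raider ← the storage bay.  (the storage bay: 4S 1R; the lab module: 0S 2R)
5. 2 settlers → the lab module.  (the storage bay: 2S 1R; the lab module: 2S 2R)
6. 1 raider ← the storage bay.  (the storage bay: 2S 2R; the lab module: 2S 1R)
7. 1 settler and 1 raider → the lab module.  (the storage bay: 1S 1R; the lab module: 3S 2R)
8. 1 settler ← the storage bay.  (the storage bay: 2S 1R; the lab module: 2S 2R)
9. 1 settler and 1 raider → the lab module.  (the storage bay: 1S 0R; the lab module: 3S 3R)
10. 1 raider ← the storage bay.  (the storage bay: 1S 1R; the lab module: 3S 2R)
11. 1 settler and 1 raider → the lab module.  (the storage bay: 0S 0R; the lab module: 4S 3R)

Yes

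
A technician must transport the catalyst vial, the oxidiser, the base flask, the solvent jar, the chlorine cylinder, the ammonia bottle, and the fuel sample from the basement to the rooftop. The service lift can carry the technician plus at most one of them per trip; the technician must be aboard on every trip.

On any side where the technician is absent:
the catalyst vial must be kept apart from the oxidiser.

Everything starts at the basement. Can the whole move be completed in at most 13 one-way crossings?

Yes — this plan uses 13 crossings (≤ 13):
1. Technician goes to the rooftop with the catalyst vial.
2. Technician goes back to the basement alone.
3. Technician goes to the rooftop with the base flask.
4. Technician goes back to the basement alone.
5. Technician goes to the rooftop with the solvent jar.
6. Technician goes back to the basement alone.
7. Technician goes to the rooftop with the chlorine cylinder.
8. Technician goes back to the basement alone.
9. Technician goes to the rooftop with the ammonia bottle.
10. Technician goes back to the basement alone.
11. Technician goes to the rooftop with the fuel sample.
12. Technician goes back to the basement alone.
13. Technician goes to the rooftop with the oxidiser.

Yes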